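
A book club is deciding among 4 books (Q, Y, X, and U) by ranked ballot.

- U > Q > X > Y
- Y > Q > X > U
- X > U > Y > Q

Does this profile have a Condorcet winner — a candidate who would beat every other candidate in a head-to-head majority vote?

No

Head-to-head results (3 voters total):
Q vs Y: Y wins 2–1.
Q vs X: Q wins 2–1.
Q vs U: U wins 2–1.
Y vs X: X wins 2–1.
Y vs U: U wins 2–1.
X vs U: X wins 2–1.
No candidate beats all others: Q beats X beats Y beats Q, a majority cycle.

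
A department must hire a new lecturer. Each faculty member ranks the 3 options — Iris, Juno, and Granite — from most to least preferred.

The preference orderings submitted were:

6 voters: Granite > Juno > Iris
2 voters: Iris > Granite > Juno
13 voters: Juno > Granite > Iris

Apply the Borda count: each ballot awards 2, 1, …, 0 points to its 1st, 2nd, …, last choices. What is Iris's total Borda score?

4

Borda scores:
  Iris: 6·0 + 2·2 + 13·0 = 4
  Juno: 6·1 + 2·0 + 13·2 = 32
  Granite: 6·2 + 2·1 + 13·1 = 27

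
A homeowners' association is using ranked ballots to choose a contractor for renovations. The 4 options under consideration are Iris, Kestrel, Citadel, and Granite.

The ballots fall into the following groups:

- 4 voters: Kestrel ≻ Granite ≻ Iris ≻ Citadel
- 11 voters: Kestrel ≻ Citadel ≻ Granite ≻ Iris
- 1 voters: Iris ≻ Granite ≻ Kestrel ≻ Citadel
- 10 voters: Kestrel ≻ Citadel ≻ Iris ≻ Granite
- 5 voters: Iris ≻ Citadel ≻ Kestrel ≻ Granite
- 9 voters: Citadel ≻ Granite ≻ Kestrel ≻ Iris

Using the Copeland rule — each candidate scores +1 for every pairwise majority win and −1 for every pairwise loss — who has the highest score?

Pairwise results:
  Iris vs Kestrel: Kestrel wins 34–6.
  Iris vs Citadel: Citadel wins 30–10.
  Iris vs Granite: Granite wins 24–16.
  Kestrel vs Citadel: Kestrel wins 26–14.
  Kestrel vs Granite: Kestrel wins 30–10.
  Citadel vs Granite: Citadel wins 35–5.
Copeland scores (wins − losses):
  Iris: 0 − 3 = -3
  Kestrel: 3 − 0 = 3
  Citadel: 2 − 1 = 1
  Granite: 1 − 2 = -1
Kestrel has the best Copeland score.

Kestrel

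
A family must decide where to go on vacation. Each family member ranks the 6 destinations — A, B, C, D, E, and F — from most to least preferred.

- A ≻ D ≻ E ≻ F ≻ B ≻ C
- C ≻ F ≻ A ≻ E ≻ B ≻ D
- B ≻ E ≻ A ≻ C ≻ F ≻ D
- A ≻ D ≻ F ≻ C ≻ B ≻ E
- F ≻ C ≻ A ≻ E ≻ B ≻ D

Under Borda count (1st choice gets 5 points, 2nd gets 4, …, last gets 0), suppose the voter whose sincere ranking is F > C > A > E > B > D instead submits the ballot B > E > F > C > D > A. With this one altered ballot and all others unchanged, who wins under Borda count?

Borda totals with the altered ballot: A 16, B 13, C 11, D 9, E 13, F 13.
The winner is unchanged: still A.

A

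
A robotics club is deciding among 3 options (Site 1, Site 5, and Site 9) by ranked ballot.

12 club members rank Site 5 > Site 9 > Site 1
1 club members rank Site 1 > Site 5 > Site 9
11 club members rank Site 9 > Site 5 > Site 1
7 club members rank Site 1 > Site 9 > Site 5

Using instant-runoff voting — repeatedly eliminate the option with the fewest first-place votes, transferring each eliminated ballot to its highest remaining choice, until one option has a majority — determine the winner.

Site 9

Round 1: Site 5 12, Site 9 11, Site 1 8. Site 1 has the fewest and is eliminated.
Round 2: Site 9 18, Site 5 13. Site 9 has a majority.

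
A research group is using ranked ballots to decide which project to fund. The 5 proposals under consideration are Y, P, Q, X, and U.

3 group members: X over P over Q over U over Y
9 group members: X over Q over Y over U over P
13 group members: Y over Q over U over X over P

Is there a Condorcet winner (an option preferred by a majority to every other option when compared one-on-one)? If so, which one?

Y

Head-to-head results (25 voters total):
Y vs P: Y wins 22–3.
Y vs Q: Y wins 13–12.
Y vs X: Y wins 13–12.
Y vs U: Y wins 22–3.
P vs Q: Q wins 22–3.
P vs X: X wins 25–0.
P vs U: U wins 22–3.
Q vs X: Q wins 13–12.
Q vs U: Q wins 25–0.
X vs U: U wins 13–12.
Y beats each rival — P (22–3), Q (13–12), X (13–12), U (22–3) — so Y is the Condorcet winner.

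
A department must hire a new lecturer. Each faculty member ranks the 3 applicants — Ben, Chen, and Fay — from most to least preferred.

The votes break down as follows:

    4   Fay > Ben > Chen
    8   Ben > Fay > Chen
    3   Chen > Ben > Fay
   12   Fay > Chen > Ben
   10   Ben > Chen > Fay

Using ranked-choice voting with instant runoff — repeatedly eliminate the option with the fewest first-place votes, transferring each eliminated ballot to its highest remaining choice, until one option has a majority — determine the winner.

Ben

Round 1: Ben 18, Fay 16, Chen 3. Chen has the fewest and is eliminated.
Round 2: Ben 21, Fay 16. Ben has a majority.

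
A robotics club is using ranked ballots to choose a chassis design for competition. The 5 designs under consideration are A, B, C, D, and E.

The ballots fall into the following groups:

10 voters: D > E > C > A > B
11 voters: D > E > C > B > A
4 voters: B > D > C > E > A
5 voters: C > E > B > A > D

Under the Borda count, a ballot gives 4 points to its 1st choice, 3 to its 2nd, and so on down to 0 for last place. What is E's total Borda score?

Borda scores:
  A: 10·1 + 11·0 + 4·0 + 5·1 = 15
  B: 10·0 + 11·1 + 4·4 + 5·2 = 37
  C: 10·2 + 11·2 + 4·2 + 5·4 = 70
  D: 10·4 + 11·4 + 4·3 + 5·0 = 96
  E: 10·3 + 11·3 + 4·1 + 5·3 = 82

82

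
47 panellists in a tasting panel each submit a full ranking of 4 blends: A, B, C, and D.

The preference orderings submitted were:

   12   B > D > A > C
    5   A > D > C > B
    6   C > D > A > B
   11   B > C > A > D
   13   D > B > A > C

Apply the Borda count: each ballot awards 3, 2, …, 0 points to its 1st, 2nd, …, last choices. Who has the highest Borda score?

Borda scores:
  A: 12·1 + 5·3 + 6·1 + 11·1 + 13·1 = 57
  B: 12·3 + 5·0 + 6·0 + 11·3 + 13·2 = 95
  C: 12·0 + 5·1 + 6·3 + 11·2 + 13·0 = 45
  D: 12·2 + 5·2 + 6·2 + 11·0 + 13·3 = 85
B has the highest total.

B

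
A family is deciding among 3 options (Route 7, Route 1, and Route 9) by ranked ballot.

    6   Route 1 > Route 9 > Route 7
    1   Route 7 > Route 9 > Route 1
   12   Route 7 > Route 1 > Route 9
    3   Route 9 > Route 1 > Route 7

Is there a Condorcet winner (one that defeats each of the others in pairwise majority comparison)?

Yes

Head-to-head results (22 voters total):
Route 7 vs Route 1: Route 7 wins 13–9.
Route 7 vs Route 9: Route 7 wins 13–9.
Route 1 vs Route 9: Route 1 wins 18–4.
Route 7 beats each rival — Route 1 (13–9), Route 9 (13–9) — so Route 7 is the Condorcet winner.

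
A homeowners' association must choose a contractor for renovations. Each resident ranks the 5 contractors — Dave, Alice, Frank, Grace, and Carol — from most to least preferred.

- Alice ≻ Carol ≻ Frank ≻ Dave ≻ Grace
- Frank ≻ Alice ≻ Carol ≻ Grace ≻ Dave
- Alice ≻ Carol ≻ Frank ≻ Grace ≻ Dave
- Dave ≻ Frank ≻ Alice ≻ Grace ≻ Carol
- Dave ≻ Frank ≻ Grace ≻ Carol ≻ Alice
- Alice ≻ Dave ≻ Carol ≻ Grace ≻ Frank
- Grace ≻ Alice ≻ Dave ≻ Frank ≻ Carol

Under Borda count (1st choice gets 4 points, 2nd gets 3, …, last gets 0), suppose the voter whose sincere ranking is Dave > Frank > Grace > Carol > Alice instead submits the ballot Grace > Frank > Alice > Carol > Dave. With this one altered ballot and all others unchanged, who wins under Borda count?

Borda totals with the altered ballot: Dave 10, Alice 22, Frank 15, Grace 12, Carol 11.
The winner is unchanged: still Alice.

Alice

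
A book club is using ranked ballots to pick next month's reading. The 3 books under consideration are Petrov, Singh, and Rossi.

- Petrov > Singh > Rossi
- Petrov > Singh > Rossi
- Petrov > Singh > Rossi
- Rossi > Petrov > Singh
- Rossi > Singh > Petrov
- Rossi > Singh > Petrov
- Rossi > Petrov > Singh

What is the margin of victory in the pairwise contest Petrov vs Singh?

Ballots ranking Petrov above Singh: 5.
Ballots ranking Singh above Petrov: 2.
Petrov wins 5–2, a margin of 3.

3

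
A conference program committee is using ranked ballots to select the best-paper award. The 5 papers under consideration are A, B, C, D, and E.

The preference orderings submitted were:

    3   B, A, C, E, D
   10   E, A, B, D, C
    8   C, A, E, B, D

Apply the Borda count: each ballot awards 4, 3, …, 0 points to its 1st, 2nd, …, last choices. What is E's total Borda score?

59

Borda scores:
  A: 3·3 + 10·3 + 8·3 = 63
  B: 3·4 + 10·2 + 8·1 = 40
  C: 3·2 + 10·0 + 8·4 = 38
  D: 3·0 + 10·1 + 8·0 = 10
  E: 3·1 + 10·4 + 8·2 = 59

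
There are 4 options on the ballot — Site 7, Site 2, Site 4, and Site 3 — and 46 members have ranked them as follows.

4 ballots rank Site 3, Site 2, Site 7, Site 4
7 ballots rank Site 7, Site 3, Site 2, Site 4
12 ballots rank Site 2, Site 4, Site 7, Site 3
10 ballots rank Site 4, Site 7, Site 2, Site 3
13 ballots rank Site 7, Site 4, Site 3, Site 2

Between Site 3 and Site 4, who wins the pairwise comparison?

Site 4

Ballots ranking Site 3 above Site 4: 4+7 = 11.
Ballots ranking Site 4 above Site 3: 12+10+13 = 35.
Site 4 wins the head-to-head, 35–11.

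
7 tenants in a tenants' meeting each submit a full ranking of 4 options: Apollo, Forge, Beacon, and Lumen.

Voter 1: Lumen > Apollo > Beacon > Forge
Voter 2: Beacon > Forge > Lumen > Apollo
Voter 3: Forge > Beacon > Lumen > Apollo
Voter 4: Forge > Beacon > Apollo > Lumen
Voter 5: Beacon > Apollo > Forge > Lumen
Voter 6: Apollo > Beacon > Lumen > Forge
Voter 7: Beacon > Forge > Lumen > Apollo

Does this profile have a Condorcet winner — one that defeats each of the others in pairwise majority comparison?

Yes

Head-to-head results (7 voters total):
Apollo vs Forge: Forge wins 4–3.
Apollo vs Beacon: Beacon wins 5–2.
Apollo vs Lumen: Lumen wins 4–3.
Forge vs Beacon: Beacon wins 5–2.
Forge vs Lumen: Forge wins 5–2.
Beacon vs Lumen: Beacon wins 6–1.
Beacon beats each rival — Apollo (5–2), Forge (5–2), Lumen (6–1) — so Beacon is the Condorcet winner.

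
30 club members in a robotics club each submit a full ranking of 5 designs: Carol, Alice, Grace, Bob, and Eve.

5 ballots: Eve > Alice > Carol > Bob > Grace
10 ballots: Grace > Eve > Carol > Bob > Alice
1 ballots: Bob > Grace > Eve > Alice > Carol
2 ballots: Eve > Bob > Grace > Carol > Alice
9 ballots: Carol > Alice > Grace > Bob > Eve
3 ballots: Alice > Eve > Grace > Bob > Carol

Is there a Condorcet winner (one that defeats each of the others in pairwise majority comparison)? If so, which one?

Head-to-head results (30 voters total):
Carol vs Alice: Carol wins 21–9.
Carol vs Grace: Grace wins 16–14.
Carol vs Bob: Carol wins 24–6.
Carol vs Eve: Eve wins 21–9.
Alice vs Grace: Alice wins 17–13.
Alice vs Bob: Alice wins 17–13.
Alice vs Eve: Eve wins 18–12.
Grace vs Bob: Grace wins 22–8.
Grace vs Eve: Grace wins 20–10.
Bob vs Eve: Eve wins 20–10.
No candidate beats all others: Carol beats Alice beats Grace beats Carol, a majority cycle.

None — there is no Condorcet winner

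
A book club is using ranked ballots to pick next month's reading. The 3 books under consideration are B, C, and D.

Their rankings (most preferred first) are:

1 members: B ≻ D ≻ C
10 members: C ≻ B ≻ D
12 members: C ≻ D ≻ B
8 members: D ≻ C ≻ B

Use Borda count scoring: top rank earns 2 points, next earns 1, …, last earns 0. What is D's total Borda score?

Borda scores:
  B: 2 + 10·1 + 12·0 + 8·0 = 12
  C: 0 + 10·2 + 12·2 + 8·1 = 52
  D: 1 + 10·0 + 12·1 + 8·2 = 29

29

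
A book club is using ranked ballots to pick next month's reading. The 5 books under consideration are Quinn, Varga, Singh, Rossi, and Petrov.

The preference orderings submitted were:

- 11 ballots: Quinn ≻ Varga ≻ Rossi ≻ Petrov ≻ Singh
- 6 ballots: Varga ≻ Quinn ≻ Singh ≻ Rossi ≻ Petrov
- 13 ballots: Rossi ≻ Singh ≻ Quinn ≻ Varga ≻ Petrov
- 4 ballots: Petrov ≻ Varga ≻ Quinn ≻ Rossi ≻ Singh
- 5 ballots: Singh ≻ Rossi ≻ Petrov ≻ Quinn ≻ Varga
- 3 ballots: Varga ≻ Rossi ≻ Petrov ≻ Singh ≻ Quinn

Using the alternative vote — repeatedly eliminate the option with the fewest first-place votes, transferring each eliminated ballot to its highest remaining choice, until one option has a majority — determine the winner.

Varga

Round 1: Rossi 13, Quinn 11, Varga 9, Singh 5, Petrov 4. Petrov has the fewest and is eliminated.
Round 2: Varga 13, Rossi 13, Quinn 11, Singh 5. Singh has the fewest and is eliminated.
Round 3: Rossi 18, Varga 13, Quinn 11. Quinn has the fewest and is eliminated.
Round 4: Varga 24, Rossi 18. Varga has a majority.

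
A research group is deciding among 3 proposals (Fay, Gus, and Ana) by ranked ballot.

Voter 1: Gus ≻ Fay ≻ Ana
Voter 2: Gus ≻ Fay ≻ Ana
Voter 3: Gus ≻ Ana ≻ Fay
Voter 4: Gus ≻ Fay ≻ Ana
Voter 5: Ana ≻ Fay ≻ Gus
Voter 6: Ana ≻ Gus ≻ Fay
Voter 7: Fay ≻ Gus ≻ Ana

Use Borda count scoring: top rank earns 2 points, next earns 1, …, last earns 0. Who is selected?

Gus

Borda scores:
  Fay: 1 + 1 + 0 + 1 + 1 + 0 + 2 = 6
  Gus: 2 + 2 + 2 + 2 + 0 + 1 + 1 = 10
  Ana: 0 + 0 + 1 + 0 + 2 + 2 + 0 = 5
Gus has the highest total.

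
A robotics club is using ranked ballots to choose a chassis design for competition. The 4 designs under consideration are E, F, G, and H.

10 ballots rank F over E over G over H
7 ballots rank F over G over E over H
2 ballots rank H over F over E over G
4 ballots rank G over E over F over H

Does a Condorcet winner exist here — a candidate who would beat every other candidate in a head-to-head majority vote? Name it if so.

Head-to-head results (23 voters total):
E vs F: F wins 19–4.
E vs G: E wins 12–11.
E vs H: E wins 21–2.
F vs G: F wins 19–4.
F vs H: F wins 21–2.
G vs H: G wins 21–2.
F beats each rival — E (19–4), G (19–4), H (21–2) — so F is the Condorcet winner.

F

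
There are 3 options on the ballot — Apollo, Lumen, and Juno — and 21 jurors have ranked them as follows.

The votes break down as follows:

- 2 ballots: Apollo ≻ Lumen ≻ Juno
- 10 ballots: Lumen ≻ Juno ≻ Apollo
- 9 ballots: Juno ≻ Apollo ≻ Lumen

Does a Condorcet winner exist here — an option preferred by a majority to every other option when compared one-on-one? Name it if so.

Head-to-head results (21 voters total):
Apollo vs Lumen: Apollo wins 11–10.
Apollo vs Juno: Juno wins 19–2.
Lumen vs Juno: Lumen wins 12–9.
No candidate beats all others: Apollo beats Lumen beats Juno beats Apollo, a majority cycle.

There is no Condorcet winner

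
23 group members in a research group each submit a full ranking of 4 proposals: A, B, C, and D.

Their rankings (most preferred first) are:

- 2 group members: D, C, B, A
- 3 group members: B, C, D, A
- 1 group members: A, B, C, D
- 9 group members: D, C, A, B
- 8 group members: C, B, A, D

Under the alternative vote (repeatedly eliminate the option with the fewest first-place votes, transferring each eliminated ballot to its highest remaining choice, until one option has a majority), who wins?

C

Round 1: D 11, C 8, B 3, A 1. A has the fewest and is eliminated.
Round 2: D 11, C 8, B 4. B has the fewest and is eliminated.
Round 3: C 12, D 11. C has a majority.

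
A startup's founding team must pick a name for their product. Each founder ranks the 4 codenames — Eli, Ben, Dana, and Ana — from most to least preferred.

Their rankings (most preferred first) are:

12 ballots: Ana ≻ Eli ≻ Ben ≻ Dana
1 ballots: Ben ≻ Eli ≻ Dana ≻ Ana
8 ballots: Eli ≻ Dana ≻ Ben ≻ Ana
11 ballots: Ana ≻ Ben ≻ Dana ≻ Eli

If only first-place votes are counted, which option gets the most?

First-place vote totals:
  Eli: 8
  Ben: 1
  Dana: 0
  Ana: 23
Ana has the most first-place votes.

Ana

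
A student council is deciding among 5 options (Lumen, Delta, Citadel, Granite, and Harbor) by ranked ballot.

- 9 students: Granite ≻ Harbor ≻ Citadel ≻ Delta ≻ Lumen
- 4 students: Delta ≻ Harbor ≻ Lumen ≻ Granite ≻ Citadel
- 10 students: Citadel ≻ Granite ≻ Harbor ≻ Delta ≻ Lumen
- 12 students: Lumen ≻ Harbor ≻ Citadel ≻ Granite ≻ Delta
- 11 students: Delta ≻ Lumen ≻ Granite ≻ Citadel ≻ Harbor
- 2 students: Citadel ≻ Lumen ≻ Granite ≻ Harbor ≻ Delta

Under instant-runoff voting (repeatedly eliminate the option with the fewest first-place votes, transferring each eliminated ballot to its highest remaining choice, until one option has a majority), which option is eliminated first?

Harbor

Round 1: Delta 15, Lumen 12, Citadel 12, Granite 9, Harbor 0. Harbor has the fewest and is eliminated.
Round 2: Delta 15, Lumen 12, Citadel 12, Granite 9. Granite has the fewest and is eliminated.
Round 3: Citadel 21, Delta 15, Lumen 12. Lumen has the fewest and is eliminated.
Round 4: Citadel 33, Delta 15. Citadel has a majority.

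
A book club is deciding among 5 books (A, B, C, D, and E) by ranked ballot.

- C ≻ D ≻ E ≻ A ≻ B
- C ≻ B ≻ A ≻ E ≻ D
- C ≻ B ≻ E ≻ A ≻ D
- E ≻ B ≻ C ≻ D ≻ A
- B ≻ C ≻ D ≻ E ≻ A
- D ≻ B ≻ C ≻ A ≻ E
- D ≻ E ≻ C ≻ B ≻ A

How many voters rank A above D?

Ballots ranking A above D: 2.
Ballots ranking D above A: 5.
So 2 of 7 voters prefer A to D.

2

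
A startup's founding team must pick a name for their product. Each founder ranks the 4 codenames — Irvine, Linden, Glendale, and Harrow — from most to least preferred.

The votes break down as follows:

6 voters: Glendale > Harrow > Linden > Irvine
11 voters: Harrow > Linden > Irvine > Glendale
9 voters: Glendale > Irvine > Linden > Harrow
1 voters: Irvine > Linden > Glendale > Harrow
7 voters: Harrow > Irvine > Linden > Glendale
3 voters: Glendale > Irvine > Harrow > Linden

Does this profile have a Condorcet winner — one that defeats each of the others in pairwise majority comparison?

Head-to-head results (37 voters total):
Irvine vs Linden: Irvine wins 20–17.
Irvine vs Glendale: Irvine wins 19–18.
Irvine vs Harrow: Harrow wins 24–13.
Linden vs Glendale: Linden wins 19–18.
Linden vs Harrow: Harrow wins 27–10.
Glendale vs Harrow: Glendale wins 19–18.
No candidate beats all others: Irvine beats Glendale beats Harrow beats Irvine, a majority cycle.

No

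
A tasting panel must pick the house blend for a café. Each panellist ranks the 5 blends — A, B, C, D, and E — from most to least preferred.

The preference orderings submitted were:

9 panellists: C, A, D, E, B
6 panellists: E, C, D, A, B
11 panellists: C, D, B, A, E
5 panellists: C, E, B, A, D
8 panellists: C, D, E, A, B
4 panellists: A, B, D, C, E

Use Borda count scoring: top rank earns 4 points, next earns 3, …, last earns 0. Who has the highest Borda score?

C

Borda scores:
  A: 9·3 + 6·1 + 11·1 + 5·1 + 8·1 + 4·4 = 73
  B: 9·0 + 6·0 + 11·2 + 5·2 + 8·0 + 4·3 = 44
  C: 9·4 + 6·3 + 11·4 + 5·4 + 8·4 + 4·1 = 154
  D: 9·2 + 6·2 + 11·3 + 5·0 + 8·3 + 4·2 = 95
  E: 9·1 + 6·4 + 11·0 + 5·3 + 8·2 + 4·0 = 64
C has the highest total.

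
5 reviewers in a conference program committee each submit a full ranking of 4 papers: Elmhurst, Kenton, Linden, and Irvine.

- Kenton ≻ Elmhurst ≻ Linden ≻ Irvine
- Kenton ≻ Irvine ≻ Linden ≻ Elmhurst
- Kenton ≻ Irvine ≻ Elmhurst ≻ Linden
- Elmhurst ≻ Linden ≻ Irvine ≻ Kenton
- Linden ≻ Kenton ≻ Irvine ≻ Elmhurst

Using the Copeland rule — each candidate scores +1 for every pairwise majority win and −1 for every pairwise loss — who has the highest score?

Kenton

Pairwise results:
  Elmhurst vs Kenton: Kenton wins 4–1.
  Elmhurst vs Linden: Elmhurst wins 3–2.
  Elmhurst vs Irvine: Irvine wins 3–2.
  Kenton vs Linden: Kenton wins 3–2.
  Kenton vs Irvine: Kenton wins 4–1.
  Linden vs Irvine: Linden wins 3–2.
Copeland scores (wins − losses):
  Elmhurst: 1 − 2 = -1
  Kenton: 3 − 0 = 3
  Linden: 1 − 2 = -1
  Irvine: 1 − 2 = -1
Kenton has the best Copeland score.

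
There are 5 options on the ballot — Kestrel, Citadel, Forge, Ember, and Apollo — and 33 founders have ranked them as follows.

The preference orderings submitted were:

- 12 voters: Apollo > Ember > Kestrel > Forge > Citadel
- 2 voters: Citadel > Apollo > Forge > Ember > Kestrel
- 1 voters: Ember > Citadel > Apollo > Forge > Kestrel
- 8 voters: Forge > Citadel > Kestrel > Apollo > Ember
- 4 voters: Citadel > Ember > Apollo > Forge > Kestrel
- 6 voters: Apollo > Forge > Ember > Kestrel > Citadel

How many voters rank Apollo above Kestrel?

25

Ballots ranking Apollo above Kestrel: 12+2+1+4+6 = 25.
Ballots ranking Kestrel above Apollo: 8.
So 25 of 33 voters prefer Apollo to Kestrel.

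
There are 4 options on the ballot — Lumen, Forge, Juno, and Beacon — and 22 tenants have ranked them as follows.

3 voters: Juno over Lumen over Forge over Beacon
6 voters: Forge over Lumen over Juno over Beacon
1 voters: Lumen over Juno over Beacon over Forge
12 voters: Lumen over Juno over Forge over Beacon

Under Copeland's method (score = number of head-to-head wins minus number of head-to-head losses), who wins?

Lumen

Pairwise results:
  Lumen vs Forge: Lumen wins 16–6.
  Lumen vs Juno: Lumen wins 19–3.
  Lumen vs Beacon: Lumen wins 22–0.
  Forge vs Juno: Juno wins 16–6.
  Forge vs Beacon: Forge wins 21–1.
  Juno vs Beacon: Juno wins 22–0.
Copeland scores (wins − losses):
  Lumen: 3 − 0 = 3
  Forge: 1 − 2 = -1
  Juno: 2 − 1 = 1
  Beacon: 0 − 3 = -3
Lumen has the best Copeland score.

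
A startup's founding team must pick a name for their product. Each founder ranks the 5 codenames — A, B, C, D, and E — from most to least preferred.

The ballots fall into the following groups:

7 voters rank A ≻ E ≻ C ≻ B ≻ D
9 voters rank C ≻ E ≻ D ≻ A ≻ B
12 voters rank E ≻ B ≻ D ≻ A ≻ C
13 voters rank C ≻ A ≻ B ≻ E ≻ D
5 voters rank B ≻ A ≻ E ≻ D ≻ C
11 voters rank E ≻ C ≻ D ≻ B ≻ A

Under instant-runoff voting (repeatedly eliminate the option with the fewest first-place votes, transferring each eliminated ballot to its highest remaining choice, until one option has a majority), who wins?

E

Round 1: E 23, C 22, A 7, B 5, D 0. D has the fewest and is eliminated.
Round 2: E 23, C 22, A 7, B 5. B has the fewest and is eliminated.
Round 3: E 23, C 22, A 12. A has the fewest and is eliminated.
Round 4: E 35, C 22. E has a majority.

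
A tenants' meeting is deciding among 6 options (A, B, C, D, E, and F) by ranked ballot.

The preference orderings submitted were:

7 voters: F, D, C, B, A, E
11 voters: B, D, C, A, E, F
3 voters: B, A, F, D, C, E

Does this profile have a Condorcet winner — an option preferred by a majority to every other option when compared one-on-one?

Head-to-head results (21 voters total):
A vs B: B wins 21–0.
A vs C: C wins 18–3.
A vs D: D wins 18–3.
A vs E: A wins 21–0.
A vs F: A wins 14–7.
B vs C: B wins 14–7.
B vs D: B wins 14–7.
B vs E: B wins 21–0.
B vs F: B wins 14–7.
C vs D: D wins 21–0.
C vs E: C wins 21–0.
C vs F: C wins 11–10.
D vs E: D wins 21–0.
D vs F: D wins 11–10.
E vs F: E wins 11–10.
B beats each rival — A (21–0), C (14–7), D (14–7), E (21–0), F (14–7) — so B is the Condorcet winner.

Yes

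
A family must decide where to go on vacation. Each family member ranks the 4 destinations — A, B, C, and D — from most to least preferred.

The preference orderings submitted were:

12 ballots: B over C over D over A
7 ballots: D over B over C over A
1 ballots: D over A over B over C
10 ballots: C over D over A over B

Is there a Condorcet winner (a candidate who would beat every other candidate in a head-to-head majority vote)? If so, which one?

Head-to-head results (30 voters total):
A vs B: B wins 19–11.
A vs C: C wins 29–1.
A vs D: D wins 30–0.
B vs C: B wins 20–10.
B vs D: D wins 18–12.
C vs D: C wins 22–8.
No candidate beats all others: B beats C beats D beats B, a majority cycle.

None — there is no Condorcet winner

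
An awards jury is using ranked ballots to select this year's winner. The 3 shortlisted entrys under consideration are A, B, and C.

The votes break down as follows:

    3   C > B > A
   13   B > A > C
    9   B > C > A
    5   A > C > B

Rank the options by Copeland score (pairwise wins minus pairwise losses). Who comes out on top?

B

Pairwise results:
  A vs B: B wins 25–5.
  A vs C: A wins 18–12.
  B vs C: B wins 22–8.
Copeland scores (wins − losses):
  A: 1 − 1 = 0
  B: 2 − 0 = 2
  C: 0 − 2 = -2
B has the best Copeland score.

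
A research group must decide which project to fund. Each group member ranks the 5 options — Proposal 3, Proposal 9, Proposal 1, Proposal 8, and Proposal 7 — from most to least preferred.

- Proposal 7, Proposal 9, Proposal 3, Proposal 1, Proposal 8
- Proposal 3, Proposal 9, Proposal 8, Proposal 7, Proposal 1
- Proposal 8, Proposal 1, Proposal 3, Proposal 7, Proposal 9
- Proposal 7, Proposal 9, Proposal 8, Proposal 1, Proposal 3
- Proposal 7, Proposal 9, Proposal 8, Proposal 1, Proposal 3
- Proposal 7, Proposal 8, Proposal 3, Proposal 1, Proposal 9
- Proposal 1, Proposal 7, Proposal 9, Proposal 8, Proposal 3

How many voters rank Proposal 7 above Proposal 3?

5

Ballots ranking Proposal 7 above Proposal 3: 5.
Ballots ranking Proposal 3 above Proposal 7: 2.
So 5 of 7 voters prefer Proposal 7 to Proposal 3.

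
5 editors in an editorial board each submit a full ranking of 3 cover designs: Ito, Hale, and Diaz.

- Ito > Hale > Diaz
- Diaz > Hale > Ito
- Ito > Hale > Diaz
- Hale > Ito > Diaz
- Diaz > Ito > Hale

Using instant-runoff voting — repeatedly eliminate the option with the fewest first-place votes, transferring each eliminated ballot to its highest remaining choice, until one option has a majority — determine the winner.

Round 1: Ito 2, Diaz 2, Hale 1. Hale has the fewest and is eliminated.
Round 2: Ito 3, Diaz 2. Ito has a majority.

Ito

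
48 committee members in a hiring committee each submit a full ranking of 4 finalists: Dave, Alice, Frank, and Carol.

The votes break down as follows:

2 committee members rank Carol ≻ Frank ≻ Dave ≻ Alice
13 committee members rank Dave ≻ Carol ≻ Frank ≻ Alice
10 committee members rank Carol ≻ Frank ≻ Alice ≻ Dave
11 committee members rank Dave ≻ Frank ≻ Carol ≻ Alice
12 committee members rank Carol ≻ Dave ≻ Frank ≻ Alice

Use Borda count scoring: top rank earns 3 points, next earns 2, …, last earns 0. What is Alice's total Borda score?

10

Borda scores:
  Dave: 2·1 + 13·3 + 10·0 + 11·3 + 12·2 = 98
  Alice: 2·0 + 13·0 + 10·1 + 11·0 + 12·0 = 10
  Frank: 2·2 + 13·1 + 10·2 + 11·2 + 12·1 = 71
  Carol: 2·3 + 13·2 + 10·3 + 11·1 + 12·3 = 109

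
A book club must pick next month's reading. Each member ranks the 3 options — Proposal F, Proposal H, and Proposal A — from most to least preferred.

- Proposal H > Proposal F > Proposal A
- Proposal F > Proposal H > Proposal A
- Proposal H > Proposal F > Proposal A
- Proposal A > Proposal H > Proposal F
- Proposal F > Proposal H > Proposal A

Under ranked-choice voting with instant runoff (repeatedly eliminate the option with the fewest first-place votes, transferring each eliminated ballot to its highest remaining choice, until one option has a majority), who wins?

Round 1: Proposal F 2, Proposal H 2, Proposal A 1. Proposal A has the fewest and is eliminated.
Round 2: Proposal H 3, Proposal F 2. Proposal H has a majority.

Proposal H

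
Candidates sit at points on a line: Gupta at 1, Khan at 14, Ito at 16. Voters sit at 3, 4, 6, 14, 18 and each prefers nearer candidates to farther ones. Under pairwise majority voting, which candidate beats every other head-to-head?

Gupta

With single-peaked preferences on a line, the Condorcet winner is the candidate closest to the median voter.
The median voter (position 6) is closest to Gupta at 1.
Check: Gupta vs Ito — voters closer to Gupta: 3 of 5.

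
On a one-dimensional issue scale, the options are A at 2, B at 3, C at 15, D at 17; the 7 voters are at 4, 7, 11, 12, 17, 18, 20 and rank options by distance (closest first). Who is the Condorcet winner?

C

With single-peaked preferences on a line, the Condorcet winner is the candidate closest to the median voter.
The median voter (position 12) is closest to C at 15.
Check: C vs D — voters closer to C: 4 of 7.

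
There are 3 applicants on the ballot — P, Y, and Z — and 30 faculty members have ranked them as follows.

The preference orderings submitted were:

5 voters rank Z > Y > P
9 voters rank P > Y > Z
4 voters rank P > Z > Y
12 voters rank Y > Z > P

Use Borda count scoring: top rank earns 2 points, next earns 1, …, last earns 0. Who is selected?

Y

Borda scores:
  P: 5·0 + 9·2 + 4·2 + 12·0 = 26
  Y: 5·1 + 9·1 + 4·0 + 12·2 = 38
  Z: 5·2 + 9·0 + 4·1 + 12·1 = 26
Y has the highest total.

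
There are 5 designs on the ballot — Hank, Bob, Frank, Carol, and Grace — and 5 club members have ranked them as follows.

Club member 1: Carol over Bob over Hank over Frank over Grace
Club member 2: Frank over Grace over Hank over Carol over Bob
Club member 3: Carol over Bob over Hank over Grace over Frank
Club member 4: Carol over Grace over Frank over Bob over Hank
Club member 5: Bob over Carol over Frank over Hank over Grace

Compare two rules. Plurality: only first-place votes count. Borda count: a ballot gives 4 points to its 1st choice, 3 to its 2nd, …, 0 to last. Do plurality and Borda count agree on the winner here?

Yes

Plurality first-place counts: Hank 0, Bob 1, Frank 1, Carol 3, Grace 0 → Carol.
Borda totals: Hank 7, Bob 11, Frank 9, Carol 16, Grace 7 → Carol.
The two rules agree on Carol.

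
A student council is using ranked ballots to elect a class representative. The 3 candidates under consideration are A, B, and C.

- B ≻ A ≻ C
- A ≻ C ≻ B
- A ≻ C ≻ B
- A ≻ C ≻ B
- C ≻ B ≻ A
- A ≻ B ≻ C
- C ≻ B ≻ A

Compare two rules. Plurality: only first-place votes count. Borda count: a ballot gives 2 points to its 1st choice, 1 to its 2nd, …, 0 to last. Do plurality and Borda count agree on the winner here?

Yes

Plurality first-place counts: A 4, B 1, C 2 → A.
Borda totals: A 9, B 5, C 7 → A.
The two rules agree on A.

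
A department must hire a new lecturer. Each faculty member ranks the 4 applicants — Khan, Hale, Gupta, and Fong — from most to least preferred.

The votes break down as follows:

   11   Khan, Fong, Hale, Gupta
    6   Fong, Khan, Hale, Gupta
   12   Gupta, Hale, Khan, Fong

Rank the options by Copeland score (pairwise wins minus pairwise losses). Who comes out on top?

Khan

Pairwise results:
  Khan vs Hale: Khan wins 17–12.
  Khan vs Gupta: Khan wins 17–12.
  Khan vs Fong: Khan wins 23–6.
  Hale vs Gupta: Hale wins 17–12.
  Hale vs Fong: Fong wins 17–12.
  Gupta vs Fong: Fong wins 17–12.
Copeland scores (wins − losses):
  Khan: 3 − 0 = 3
  Hale: 1 − 2 = -1
  Gupta: 0 − 3 = -3
  Fong: 2 − 1 = 1
Khan has the best Copeland score.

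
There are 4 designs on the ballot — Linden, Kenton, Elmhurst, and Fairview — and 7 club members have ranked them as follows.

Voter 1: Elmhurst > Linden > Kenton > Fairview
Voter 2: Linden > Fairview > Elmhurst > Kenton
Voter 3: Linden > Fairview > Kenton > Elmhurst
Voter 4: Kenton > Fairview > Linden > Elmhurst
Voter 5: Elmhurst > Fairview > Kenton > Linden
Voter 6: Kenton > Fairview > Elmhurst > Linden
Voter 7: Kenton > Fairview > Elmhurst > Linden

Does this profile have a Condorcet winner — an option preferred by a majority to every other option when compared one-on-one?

Head-to-head results (7 voters total):
Linden vs Kenton: Kenton wins 4–3.
Linden vs Elmhurst: Elmhurst wins 4–3.
Linden vs Fairview: Fairview wins 4–3.
Kenton vs Elmhurst: Kenton wins 4–3.
Kenton vs Fairview: Kenton wins 4–3.
Elmhurst vs Fairview: Fairview wins 5–2.
Kenton beats each rival — Linden (4–3), Elmhurst (4–3), Fairview (4–3) — so Kenton is the Condorcet winner.

Yes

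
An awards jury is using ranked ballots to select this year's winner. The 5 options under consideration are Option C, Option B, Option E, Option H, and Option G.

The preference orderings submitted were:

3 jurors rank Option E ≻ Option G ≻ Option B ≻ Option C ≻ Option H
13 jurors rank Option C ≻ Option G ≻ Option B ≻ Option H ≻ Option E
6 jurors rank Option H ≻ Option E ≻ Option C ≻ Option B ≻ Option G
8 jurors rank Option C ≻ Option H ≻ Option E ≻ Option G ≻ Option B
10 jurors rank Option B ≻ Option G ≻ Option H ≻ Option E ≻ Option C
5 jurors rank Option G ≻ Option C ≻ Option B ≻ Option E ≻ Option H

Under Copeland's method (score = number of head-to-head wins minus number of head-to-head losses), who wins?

Pairwise results:
  Option C vs Option B: Option C wins 32–13.
  Option C vs Option E: Option C wins 26–19.
  Option C vs Option H: Option C wins 29–16.
  Option C vs Option G: Option C wins 27–18.
  Option B vs Option E: Option B wins 28–17.
  Option B vs Option H: Option B wins 31–14.
  Option B vs Option G: Option G wins 29–16.
  Option E vs Option H: Option H wins 37–8.
  Option E vs Option G: Option G wins 28–17.
  Option H vs Option G: Option G wins 31–14.
Copeland scores (wins − losses):
  Option C: 4 − 0 = 4
  Option B: 2 − 2 = 0
  Option E: 0 − 4 = -4
  Option H: 1 − 3 = -2
  Option G: 3 − 1 = 2
Option C has the best Copeland score.

Option C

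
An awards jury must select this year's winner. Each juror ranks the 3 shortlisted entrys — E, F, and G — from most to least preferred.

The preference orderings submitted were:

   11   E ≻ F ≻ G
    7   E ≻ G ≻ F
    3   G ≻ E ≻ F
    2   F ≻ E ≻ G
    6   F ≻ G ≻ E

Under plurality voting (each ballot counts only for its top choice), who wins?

First-place vote totals:
  E: 18
  F: 8
  G: 3
E has the most first-place votes.

E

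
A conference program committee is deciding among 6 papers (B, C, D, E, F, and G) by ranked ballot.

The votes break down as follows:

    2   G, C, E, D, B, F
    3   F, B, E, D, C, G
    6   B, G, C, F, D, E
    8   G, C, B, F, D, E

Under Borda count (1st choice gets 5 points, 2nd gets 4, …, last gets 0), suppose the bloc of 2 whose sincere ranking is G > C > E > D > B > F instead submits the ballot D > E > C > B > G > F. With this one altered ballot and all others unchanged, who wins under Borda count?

B

Borda totals with the altered ballot: B 70, C 59, D 30, E 17, F 43, G 66.
The switch changes the winner from G to B.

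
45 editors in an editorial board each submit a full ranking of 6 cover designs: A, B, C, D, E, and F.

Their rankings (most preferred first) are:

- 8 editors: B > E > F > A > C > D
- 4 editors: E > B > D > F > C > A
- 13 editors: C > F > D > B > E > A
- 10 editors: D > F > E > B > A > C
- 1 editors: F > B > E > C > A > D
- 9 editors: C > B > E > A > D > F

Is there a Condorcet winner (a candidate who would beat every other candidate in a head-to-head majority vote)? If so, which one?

There is no Condorcet winner

Head-to-head results (45 voters total):
A vs B: B wins 45–0.
A vs C: C wins 27–18.
A vs D: D wins 27–18.
A vs E: E wins 45–0.
A vs F: F wins 36–9.
B vs C: B wins 23–22.
B vs D: D wins 23–22.
B vs E: B wins 31–14.
B vs F: F wins 24–21.
C vs D: C wins 31–14.
C vs E: E wins 23–22.
C vs F: F wins 23–22.
D vs E: D wins 23–22.
D vs F: D wins 23–22.
E vs F: F wins 24–21.
No candidate beats all others: B beats C beats D beats B, a majority cycle.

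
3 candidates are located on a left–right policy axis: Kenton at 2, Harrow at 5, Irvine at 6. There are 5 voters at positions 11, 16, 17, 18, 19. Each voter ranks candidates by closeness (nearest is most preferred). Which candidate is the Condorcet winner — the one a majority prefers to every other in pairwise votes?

With single-peaked preferences on a line, the Condorcet winner is the candidate closest to the median voter.
The median voter (position 17) is closest to Irvine at 6.
Check: Irvine vs Kenton — voters closer to Irvine: 5 of 5.

Irvine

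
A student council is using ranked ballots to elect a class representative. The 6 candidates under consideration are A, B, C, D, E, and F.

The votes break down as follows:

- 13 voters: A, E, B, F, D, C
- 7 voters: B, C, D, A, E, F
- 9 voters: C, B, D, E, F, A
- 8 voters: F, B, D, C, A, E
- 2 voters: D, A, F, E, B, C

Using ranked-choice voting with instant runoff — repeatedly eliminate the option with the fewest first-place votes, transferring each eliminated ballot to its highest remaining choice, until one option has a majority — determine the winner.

C

Round 1: A 13, C 9, F 8, B 7, D 2, E 0. E has the fewest and is eliminated.
Round 2: A 13, C 9, F 8, B 7, D 2. D has the fewest and is eliminated.
Round 3: A 15, C 9, F 8, B 7. B has the fewest and is eliminated.
Round 4: C 16, A 15, F 8. F has the fewest and is eliminated.
Round 5: C 24, A 15. C has a majority.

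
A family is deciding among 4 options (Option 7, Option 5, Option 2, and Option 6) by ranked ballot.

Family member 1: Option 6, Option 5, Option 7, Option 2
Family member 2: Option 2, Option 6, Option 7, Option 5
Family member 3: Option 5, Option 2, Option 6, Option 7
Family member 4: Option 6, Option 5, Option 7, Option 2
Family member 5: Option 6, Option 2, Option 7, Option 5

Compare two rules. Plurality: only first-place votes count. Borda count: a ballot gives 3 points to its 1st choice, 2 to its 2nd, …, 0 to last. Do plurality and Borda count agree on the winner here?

Plurality first-place counts: Option 7 0, Option 5 1, Option 2 1, Option 6 3 → Option 6.
Borda totals: Option 7 4, Option 5 7, Option 2 7, Option 6 12 → Option 6.
The two rules agree on Option 6.

Yes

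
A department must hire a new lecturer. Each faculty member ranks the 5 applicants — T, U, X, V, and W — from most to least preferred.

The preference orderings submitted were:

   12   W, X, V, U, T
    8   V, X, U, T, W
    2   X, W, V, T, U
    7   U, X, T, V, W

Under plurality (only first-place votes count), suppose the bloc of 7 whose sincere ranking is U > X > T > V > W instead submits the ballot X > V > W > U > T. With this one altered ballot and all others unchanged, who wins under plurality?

First-place totals with the altered ballot: T 0, U 0, X 9, V 8, W 12.
The winner is unchanged: still W.

W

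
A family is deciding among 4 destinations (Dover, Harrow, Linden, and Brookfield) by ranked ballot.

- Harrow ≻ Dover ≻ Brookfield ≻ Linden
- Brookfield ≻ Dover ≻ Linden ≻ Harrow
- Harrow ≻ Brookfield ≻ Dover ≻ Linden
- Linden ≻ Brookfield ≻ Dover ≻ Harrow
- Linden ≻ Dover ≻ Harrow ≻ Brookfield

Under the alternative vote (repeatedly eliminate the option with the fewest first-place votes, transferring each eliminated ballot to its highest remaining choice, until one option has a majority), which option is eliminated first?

Round 1: Harrow 2, Linden 2, Brookfield 1, Dover 0. Dover has the fewest and is eliminated.
Round 2: Harrow 2, Linden 2, Brookfield 1. Brookfield has the fewest and is eliminated.
Round 3: Linden 3, Harrow 2. Linden has a majority.

Dover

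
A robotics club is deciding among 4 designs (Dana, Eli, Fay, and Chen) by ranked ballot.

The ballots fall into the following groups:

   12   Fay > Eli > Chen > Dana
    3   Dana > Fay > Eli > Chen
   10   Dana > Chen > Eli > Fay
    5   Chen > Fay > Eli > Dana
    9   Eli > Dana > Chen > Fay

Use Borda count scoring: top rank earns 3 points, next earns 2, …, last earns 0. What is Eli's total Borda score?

69

Borda scores:
  Dana: 12·0 + 3·3 + 10·3 + 5·0 + 9·2 = 57
  Eli: 12·2 + 3·1 + 10·1 + 5·1 + 9·3 = 69
  Fay: 12·3 + 3·2 + 10·0 + 5·2 + 9·0 = 52
  Chen: 12·1 + 3·0 + 10·2 + 5·3 + 9·1 = 56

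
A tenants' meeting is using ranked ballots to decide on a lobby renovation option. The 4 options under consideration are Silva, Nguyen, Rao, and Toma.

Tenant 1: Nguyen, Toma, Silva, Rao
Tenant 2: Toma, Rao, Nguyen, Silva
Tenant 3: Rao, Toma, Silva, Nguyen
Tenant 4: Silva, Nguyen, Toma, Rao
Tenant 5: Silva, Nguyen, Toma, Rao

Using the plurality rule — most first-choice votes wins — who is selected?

First-place vote totals:
  Silva: 2
  Nguyen: 1
  Rao: 1
  Toma: 1
Silva has the most first-place votes.

Silva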